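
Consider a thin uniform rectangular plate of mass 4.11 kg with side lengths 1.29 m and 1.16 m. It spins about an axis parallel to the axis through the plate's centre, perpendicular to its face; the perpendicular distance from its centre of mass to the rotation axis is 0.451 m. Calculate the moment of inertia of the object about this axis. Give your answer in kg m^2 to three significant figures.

I_cm = (1/12)M(a²+b²) = (1/12)(4.11)[(1.29)² + (1.16)²] = 1.0308 kg m^2; centre at d = 0.451 m, so I = I_cm + Md² gives I = 1.0308 + (4.11)(0.451)² = 1.8668 kg m^2.

1.87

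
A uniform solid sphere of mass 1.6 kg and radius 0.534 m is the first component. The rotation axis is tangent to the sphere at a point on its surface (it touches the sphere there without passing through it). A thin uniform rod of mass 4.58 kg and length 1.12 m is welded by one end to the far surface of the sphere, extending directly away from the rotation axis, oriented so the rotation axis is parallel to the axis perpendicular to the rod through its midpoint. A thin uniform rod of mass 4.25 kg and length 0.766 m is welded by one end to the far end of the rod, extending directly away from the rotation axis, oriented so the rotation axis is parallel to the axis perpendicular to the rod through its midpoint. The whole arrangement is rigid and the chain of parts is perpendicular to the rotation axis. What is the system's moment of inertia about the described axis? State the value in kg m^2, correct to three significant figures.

41.6

Solid sphere: I_cm = (2/5)MR² = (2/5)(1.6)(0.534)² = 0.1825 kg m^2; centre at d = 0.534 m, so I = I_cm + Md² gives I = 0.1825 + (1.6)(0.534)² = 0.63875 kg m^2.
Thin rod: I_cm = (1/12)ML² = (1/12)(4.58)(1.12)² = 0.47876 kg m^2; centre at d = 0.534 + 0.534 + 0.56 = 1.628 m, so I = I_cm + Md² gives I = 0.47876 + (4.58)(1.628)² = 12.618 kg m^2.
Thin rod: I_cm = (1/12)ML² = (1/12)(4.25)(0.766)² = 0.20781 kg m^2; centre at d = 0.534 + 0.534 + 0.56 + 0.56 + 0.383 = 2.571 m, so I = I_cm + Md² gives I = 0.20781 + (4.25)(2.571)² = 28.3 kg m^2.
Total I = 0.63875 + 12.618 + 28.3 = 41.557 kg m^2.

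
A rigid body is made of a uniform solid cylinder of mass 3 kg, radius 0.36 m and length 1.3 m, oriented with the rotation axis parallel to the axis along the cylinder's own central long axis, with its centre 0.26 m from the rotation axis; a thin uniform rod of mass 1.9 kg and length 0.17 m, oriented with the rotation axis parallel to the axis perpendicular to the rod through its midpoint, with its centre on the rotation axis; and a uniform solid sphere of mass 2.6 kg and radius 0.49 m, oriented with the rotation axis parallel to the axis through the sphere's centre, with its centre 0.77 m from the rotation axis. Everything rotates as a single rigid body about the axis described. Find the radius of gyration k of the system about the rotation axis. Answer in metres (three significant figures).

Solid cylinder: I_cm = (1/2)MR² = (1/2)(3)(0.36)² = 0.1944 kg m^2; centre at d = 0.26 m, so the parallel axis theorem gives I = 0.1944 + (3)(0.26)² = 0.3972 kg m^2.
Thin rod: I_cm = (1/12)ML² = (1/12)(1.9)(0.17)² = 0.0045758 kg m^2; axis through the centre, so I = 0.0045758 kg m^2.
Solid sphere: I_cm = (2/5)MR² = (2/5)(2.6)(0.49)² = 0.2497 kg m^2; centre at d = 0.77 m, so the parallel axis theorem gives I = 0.2497 + (2.6)(0.77)² = 1.7912 kg m^2.
Total I = 2.193 kg m^2; total mass M = 7.5 kg.
k = √(I/M) = √(2.193/7.5) = 0.54074 m.

0.541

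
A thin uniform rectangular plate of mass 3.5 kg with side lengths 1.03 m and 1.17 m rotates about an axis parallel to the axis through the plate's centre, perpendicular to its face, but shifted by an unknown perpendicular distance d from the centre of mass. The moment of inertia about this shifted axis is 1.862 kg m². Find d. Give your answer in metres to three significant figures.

About the centre-of-mass axis, I_cm = (1/12)M(a²+b²) = (1/12)(3.5)[(1.03)² + (1.17)²] = 0.70869 kg m².
Parallel axis theorem: I = I_cm + Md², so Md² = 1.862 − 0.70869 = 1.1533 kg m².
d = √(1.1533 / 3.5) = 0.57404 m.

0.574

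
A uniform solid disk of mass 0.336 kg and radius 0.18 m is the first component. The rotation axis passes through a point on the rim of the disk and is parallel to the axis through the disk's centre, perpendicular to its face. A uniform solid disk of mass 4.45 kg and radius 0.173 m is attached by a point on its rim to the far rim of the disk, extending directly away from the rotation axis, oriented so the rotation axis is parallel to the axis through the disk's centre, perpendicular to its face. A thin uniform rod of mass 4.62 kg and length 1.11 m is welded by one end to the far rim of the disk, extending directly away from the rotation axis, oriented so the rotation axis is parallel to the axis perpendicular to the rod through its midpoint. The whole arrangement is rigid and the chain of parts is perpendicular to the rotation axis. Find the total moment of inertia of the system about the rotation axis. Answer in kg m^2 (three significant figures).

Solid disk: I_cm = (1/2)MR² = (1/2)(0.336)(0.18)² = 0.0054432 kg m^2; centre at d = 0.18 m, so I = I_cm + Md² gives I = 0.0054432 + (0.336)(0.18)² = 0.01633 kg m^2.
Solid disk: I_cm = (1/2)MR² = (1/2)(4.45)(0.173)² = 0.066592 kg m^2; centre at d = 0.18 + 0.18 + 0.173 = 0.533 m, so I = I_cm + Md² gives I = 0.066592 + (4.45)(0.533)² = 1.3308 kg m^2.
Thin rod: I_cm = (1/12)ML² = (1/12)(4.62)(1.11)² = 0.47436 kg m^2; centre at d = 0.18 + 0.18 + 0.173 + 0.173 + 0.555 = 1.261 m, so I = I_cm + Md² gives I = 0.47436 + (4.62)(1.261)² = 7.8207 kg m^2.
Total I = 0.01633 + 1.3308 + 7.8207 = 9.1678 kg m^2.

9.17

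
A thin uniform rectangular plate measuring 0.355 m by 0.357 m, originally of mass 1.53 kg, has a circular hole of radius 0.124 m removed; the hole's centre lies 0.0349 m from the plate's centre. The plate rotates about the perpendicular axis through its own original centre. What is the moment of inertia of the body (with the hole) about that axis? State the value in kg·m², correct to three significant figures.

0.0271

Unpierced body about its centre: I₀ = (1/12)M(a²+b²) = (1/12)(1.53)[(0.355)² + (0.357)²] = 0.032318 kg·m².
The removed disk has mass m = M·πr²/(ab) = (1.53)·π(0.124)²/(0.355·0.357) = 0.58316 kg (same uniform areal density).
Its moment of inertia about the rotation axis (parallel-axis theorem): I_hole = (1/2)mr² + md² = (1/2)(0.58316)(0.124)² + (0.58316)(0.0349)² = 0.0051936 kg·m².
Treating the hole as negative mass, I = I₀ − I_hole = 0.032318 − 0.0051936 = 0.027124 kg·m².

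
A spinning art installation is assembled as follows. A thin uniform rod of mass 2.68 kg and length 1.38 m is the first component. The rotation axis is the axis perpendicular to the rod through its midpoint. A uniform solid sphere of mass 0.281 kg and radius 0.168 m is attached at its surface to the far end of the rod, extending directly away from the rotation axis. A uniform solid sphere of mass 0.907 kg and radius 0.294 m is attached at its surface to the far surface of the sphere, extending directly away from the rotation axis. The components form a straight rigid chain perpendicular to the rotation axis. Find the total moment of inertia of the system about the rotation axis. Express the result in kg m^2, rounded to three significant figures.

Thin rod: I_cm = (1/12)ML² = (1/12)(2.68)(1.38)² = 0.42532 kg m^2; axis through the centre, so I = 0.42532 kg m^2.
Solid sphere: I_cm = (2/5)MR² = (2/5)(0.281)(0.168)² = 0.0031724 kg m^2; centre at d = 0.69 + 0.168 = 0.858 m, so I = I_cm + Md² gives I = 0.0031724 + (0.281)(0.858)² = 0.21003 kg m^2.
Solid sphere: I_cm = (2/5)MR² = (2/5)(0.907)(0.294)² = 0.031359 kg m^2; centre at d = 0.69 + 0.168 + 0.168 + 0.294 = 1.32 m, so I = I_cm + Md² gives I = 0.031359 + (0.907)(1.32)² = 1.6117 kg m^2.
Total I = 0.42532 + 0.21003 + 1.6117 = 2.2471 kg m^2.

2.25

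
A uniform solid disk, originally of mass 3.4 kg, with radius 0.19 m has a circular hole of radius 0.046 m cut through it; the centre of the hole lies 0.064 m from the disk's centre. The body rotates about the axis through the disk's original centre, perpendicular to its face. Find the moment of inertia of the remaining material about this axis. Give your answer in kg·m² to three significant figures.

0.0603

Unpierced body about its centre: I₀ = (1/2)MR² = (1/2)(3.4)(0.19)² = 0.06137 kg·m².
The removed disk has mass m = M·(r/R)² = (3.4)(0.046/0.19)² = 0.19929 kg (same uniform areal density).
Its moment of inertia about the rotation axis (parallel-axis theorem): I_hole = (1/2)mr² + md² = (1/2)(0.19929)(0.046)² + (0.19929)(0.064)² = 0.0010271 kg·m².
Treating the hole as negative mass, I = I₀ − I_hole = 0.06137 − 0.0010271 = 0.060343 kg·m².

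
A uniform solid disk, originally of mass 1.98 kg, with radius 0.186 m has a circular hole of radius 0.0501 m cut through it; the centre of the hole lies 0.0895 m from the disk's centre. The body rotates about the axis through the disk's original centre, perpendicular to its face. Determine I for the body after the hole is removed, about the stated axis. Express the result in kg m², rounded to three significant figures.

0.0329

Unpierced body about its centre: I₀ = (1/2)MR² = (1/2)(1.98)(0.186)² = 0.03425 kg m².
The removed disk has mass m = M·(r/R)² = (1.98)(0.0501/0.186)² = 0.14365 kg (same uniform areal density).
Its moment of inertia about the rotation axis (parallel-axis theorem): I_hole = (1/2)mr² + md² = (1/2)(0.14365)(0.0501)² + (0.14365)(0.0895)² = 0.001331 kg m².
Treating the hole as negative mass, I = I₀ − I_hole = 0.03425 − 0.001331 = 0.032919 kg m².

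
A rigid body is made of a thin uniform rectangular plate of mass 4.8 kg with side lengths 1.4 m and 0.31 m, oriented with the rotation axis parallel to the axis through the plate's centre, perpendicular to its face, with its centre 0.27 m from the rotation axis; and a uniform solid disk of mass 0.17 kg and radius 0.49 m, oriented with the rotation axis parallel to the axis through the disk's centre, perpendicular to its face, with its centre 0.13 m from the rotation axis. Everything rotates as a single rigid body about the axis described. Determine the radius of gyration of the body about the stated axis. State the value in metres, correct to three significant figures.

Rectangular plate: I_cm = (1/12)M(a²+b²) = (1/12)(4.8)[(1.4)² + (0.31)²] = 0.82244 kg m²; centre at d = 0.27 m, so the parallel axis theorem gives I = 0.82244 + (4.8)(0.27)² = 1.1724 kg m².
Solid disk: I_cm = (1/2)MR² = (1/2)(0.17)(0.49)² = 0.020408 kg m²; centre at d = 0.13 m, so the parallel axis theorem gives I = 0.020408 + (0.17)(0.13)² = 0.023282 kg m².
Total I = 1.1956 kg m²; total mass M = 4.97 kg.
k = √(I/M) = √(1.1956/4.97) = 0.49048 m.

0.490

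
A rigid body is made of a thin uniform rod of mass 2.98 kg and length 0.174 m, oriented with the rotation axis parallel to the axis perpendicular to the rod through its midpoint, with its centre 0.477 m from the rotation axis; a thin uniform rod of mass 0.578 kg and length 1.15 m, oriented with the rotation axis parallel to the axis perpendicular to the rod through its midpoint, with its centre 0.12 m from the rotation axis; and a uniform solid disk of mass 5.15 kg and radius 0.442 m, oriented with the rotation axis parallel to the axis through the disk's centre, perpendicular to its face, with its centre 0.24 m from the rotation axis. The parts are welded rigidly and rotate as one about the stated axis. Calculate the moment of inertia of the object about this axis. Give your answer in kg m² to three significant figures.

Thin rod: I_cm = (1/12)ML² = (1/12)(2.98)(0.174)² = 0.0075185 kg m²; centre at d = 0.477 m, so I = I_cm + Md² gives I = 0.0075185 + (2.98)(0.477)² = 0.68555 kg m².
Thin rod: I_cm = (1/12)ML² = (1/12)(0.578)(1.15)² = 0.0637 kg m²; centre at d = 0.12 m, so I = I_cm + Md² gives I = 0.0637 + (0.578)(0.12)² = 0.072024 kg m².
Solid disk: I_cm = (1/2)MR² = (1/2)(5.15)(0.442)² = 0.50306 kg m²; centre at d = 0.24 m, so I = I_cm + Md² gives I = 0.50306 + (5.15)(0.24)² = 0.7997 kg m².
Total I = 0.68555 + 0.072024 + 0.7997 = 1.5573 kg m².

1.56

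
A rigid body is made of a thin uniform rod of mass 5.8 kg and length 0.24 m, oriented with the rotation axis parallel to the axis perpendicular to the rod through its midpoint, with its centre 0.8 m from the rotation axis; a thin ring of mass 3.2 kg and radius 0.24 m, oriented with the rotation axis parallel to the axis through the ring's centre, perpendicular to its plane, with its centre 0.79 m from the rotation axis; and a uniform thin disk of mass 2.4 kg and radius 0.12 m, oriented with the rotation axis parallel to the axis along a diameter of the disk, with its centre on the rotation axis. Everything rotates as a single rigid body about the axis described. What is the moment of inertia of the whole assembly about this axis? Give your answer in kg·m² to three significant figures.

Thin rod: I_cm = (1/12)ML² = (1/12)(5.8)(0.24)² = 0.02784 kg·m²; centre at d = 0.8 m, so I = I_cm + Md² gives I = 0.02784 + (5.8)(0.8)² = 3.7398 kg·m².
Thin ring: I_cm = MR² = (3.2)(0.24)² = 0.18432 kg·m²; centre at d = 0.79 m, so I = I_cm + Md² gives I = 0.18432 + (3.2)(0.79)² = 2.1814 kg·m².
Thin disk: I_cm = (1/4)MR² = (1/4)(2.4)(0.12)² = 0.00864 kg·m²; axis through the centre, so I = 0.00864 kg·m².
Total I = 3.7398 + 2.1814 + 0.00864 = 5.9299 kg·m².

5.93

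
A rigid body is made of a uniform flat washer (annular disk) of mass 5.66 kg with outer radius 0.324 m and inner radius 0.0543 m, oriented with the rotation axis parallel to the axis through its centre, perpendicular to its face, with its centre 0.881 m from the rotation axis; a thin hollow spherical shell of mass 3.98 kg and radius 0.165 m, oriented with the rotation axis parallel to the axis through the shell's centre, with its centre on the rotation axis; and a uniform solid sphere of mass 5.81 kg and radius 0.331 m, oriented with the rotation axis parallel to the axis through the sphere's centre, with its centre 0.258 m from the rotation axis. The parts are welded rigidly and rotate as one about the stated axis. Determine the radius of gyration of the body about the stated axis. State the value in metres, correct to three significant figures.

0.592

Annular disk: I_cm = (1/2)M(R²+r²) = (1/2)(5.66)[(0.324)² + (0.0543)²] = 0.30543 kg m^2; centre at d = 0.881 m, so I = I_cm + Md² gives I = 0.30543 + (5.66)(0.881)² = 4.6985 kg m^2.
Spherical shell: I_cm = (2/3)MR² = (2/3)(3.98)(0.165)² = 0.072237 kg m^2; axis through the centre, so I = 0.072237 kg m^2.
Solid sphere: I_cm = (2/5)MR² = (2/5)(5.81)(0.331)² = 0.25462 kg m^2; centre at d = 0.258 m, so I = I_cm + Md² gives I = 0.25462 + (5.81)(0.258)² = 0.64136 kg m^2.
Total I = 5.4121 kg m^2; total mass M = 15.45 kg.
k = √(I/M) = √(5.4121/15.45) = 0.59186 m.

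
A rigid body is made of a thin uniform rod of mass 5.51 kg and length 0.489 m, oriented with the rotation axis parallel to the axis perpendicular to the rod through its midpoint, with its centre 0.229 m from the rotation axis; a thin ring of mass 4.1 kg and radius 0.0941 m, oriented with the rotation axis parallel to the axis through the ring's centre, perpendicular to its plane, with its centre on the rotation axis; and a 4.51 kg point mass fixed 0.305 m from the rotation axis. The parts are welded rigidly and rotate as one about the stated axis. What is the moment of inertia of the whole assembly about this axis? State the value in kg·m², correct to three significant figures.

Thin rod: I_cm = (1/12)ML² = (1/12)(5.51)(0.489)² = 0.1098 kg·m²; centre at d = 0.229 m, so the parallel axis theorem gives I = 0.1098 + (5.51)(0.229)² = 0.39875 kg·m².
Thin ring: I_cm = MR² = (4.1)(0.0941)² = 0.036305 kg·m²; axis through the centre, so I = 0.036305 kg·m².
Point mass: I_cm = 0; centre at d = 0.305 m, so the parallel axis theorem gives I = 0 + (4.51)(0.305)² = 0.41954 kg·m².
Total I = 0.39875 + 0.036305 + 0.41954 = 0.85459 kg·m².

0.855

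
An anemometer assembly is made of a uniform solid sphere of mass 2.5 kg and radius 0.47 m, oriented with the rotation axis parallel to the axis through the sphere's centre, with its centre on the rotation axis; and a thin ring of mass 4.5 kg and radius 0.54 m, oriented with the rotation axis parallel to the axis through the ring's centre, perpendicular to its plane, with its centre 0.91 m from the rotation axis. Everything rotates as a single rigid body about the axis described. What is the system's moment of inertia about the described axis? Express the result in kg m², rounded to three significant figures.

5.26

Solid sphere: I_cm = (2/5)MR² = (2/5)(2.5)(0.47)² = 0.2209 kg m²; axis through the centre, so I = 0.2209 kg m².
Thin ring: I_cm = MR² = (4.5)(0.54)² = 1.3122 kg m²; centre at d = 0.91 m, so the parallel axis theorem gives I = 1.3122 + (4.5)(0.91)² = 5.0387 kg m².
Total I = 0.2209 + 5.0387 = 5.2596 kg m².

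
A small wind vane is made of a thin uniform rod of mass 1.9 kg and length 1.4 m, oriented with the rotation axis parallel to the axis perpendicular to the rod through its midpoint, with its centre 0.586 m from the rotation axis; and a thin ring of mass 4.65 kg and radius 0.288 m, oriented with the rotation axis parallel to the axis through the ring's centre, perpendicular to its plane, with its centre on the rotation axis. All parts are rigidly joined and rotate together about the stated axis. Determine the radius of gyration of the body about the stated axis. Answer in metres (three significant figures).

0.454

Thin rod: I_cm = (1/12)ML² = (1/12)(1.9)(1.4)² = 0.31033 kg m²; centre at d = 0.586 m, so the parallel axis theorem gives I = 0.31033 + (1.9)(0.586)² = 0.96279 kg m².
Thin ring: I_cm = MR² = (4.65)(0.288)² = 0.38569 kg m²; axis through the centre, so I = 0.38569 kg m².
Total I = 1.3485 kg m²; total mass M = 6.55 kg.
k = √(I/M) = √(1.3485/6.55) = 0.45373 m.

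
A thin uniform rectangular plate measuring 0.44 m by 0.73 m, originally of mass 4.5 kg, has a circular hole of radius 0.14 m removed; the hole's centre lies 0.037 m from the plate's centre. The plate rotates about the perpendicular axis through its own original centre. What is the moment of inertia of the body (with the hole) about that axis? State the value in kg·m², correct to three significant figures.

Unpierced body about its centre: I₀ = (1/12)M(a²+b²) = (1/12)(4.5)[(0.44)² + (0.73)²] = 0.27244 kg·m².
The removed disk has mass m = M·πr²/(ab) = (4.5)·π(0.14)²/(0.44·0.73) = 0.86267 kg (same uniform areal density).
Its moment of inertia about the rotation axis (parallel-axis theorem): I_hole = (1/2)mr² + md² = (1/2)(0.86267)(0.14)² + (0.86267)(0.037)² = 0.0096351 kg·m².
Treating the hole as negative mass, I = I₀ − I_hole = 0.27244 − 0.0096351 = 0.2628 kg·m².

0.263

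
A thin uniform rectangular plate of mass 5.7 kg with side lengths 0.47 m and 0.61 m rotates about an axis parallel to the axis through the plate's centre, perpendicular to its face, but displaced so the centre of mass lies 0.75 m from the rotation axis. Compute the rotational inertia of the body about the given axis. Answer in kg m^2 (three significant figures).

3.49

I_cm = (1/12)M(a²+b²) = (1/12)(5.7)[(0.47)² + (0.61)²] = 0.28167 kg m^2; centre at d = 0.75 m, so I = I_cm + Md² gives I = 0.28167 + (5.7)(0.75)² = 3.4879 kg m^2.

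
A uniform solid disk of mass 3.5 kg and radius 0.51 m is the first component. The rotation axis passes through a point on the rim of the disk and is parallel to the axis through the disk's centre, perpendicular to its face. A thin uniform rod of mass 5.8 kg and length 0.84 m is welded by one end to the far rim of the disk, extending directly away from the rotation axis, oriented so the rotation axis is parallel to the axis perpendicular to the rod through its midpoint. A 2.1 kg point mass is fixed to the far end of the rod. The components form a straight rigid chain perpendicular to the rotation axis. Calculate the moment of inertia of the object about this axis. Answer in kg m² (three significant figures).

Solid disk: I_cm = (1/2)MR² = (1/2)(3.5)(0.51)² = 0.45517 kg m²; centre at d = 0.51 m, so I = I_cm + Md² gives I = 0.45517 + (3.5)(0.51)² = 1.3655 kg m².
Thin rod: I_cm = (1/12)ML² = (1/12)(5.8)(0.84)² = 0.34104 kg m²; centre at d = 0.51 + 0.51 + 0.42 = 1.44 m, so I = I_cm + Md² gives I = 0.34104 + (5.8)(1.44)² = 12.368 kg m².
Point mass: I_cm = 0; centre at d = 0.51 + 0.51 + 0.42 + 0.42 = 1.86 m, so I = I_cm + Md² gives I = 0 + (2.1)(1.86)² = 7.2652 kg m².
Total I = 1.3655 + 12.368 + 7.2652 = 20.999 kg m².

21.0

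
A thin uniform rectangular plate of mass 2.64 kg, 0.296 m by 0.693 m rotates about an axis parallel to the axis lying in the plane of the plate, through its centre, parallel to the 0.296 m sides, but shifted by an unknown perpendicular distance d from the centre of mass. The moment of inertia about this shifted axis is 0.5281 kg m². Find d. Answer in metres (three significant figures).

0.400

About the centre-of-mass axis, I_cm = (1/12)Mb² = (1/12)(2.64)(0.693)² = 0.10565 kg m².
Parallel axis theorem: I = I_cm + Md², so Md² = 0.5281 − 0.10565 = 0.42245 kg m².
d = √(0.42245 / 2.64) = 0.40002 m.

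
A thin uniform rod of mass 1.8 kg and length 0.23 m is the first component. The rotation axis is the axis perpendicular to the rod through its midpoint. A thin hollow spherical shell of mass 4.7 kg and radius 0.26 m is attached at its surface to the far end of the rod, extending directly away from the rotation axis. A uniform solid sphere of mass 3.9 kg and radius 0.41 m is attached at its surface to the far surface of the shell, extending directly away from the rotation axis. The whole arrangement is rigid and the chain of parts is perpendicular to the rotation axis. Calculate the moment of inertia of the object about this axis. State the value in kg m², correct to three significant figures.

Thin rod: I_cm = (1/12)ML² = (1/12)(1.8)(0.23)² = 0.007935 kg m²; axis through the centre, so I = 0.007935 kg m².
Spherical shell: I_cm = (2/3)MR² = (2/3)(4.7)(0.26)² = 0.21181 kg m²; centre at d = 0.115 + 0.26 = 0.375 m, so the parallel axis theorem gives I = 0.21181 + (4.7)(0.375)² = 0.87275 kg m².
Solid sphere: I_cm = (2/5)MR² = (2/5)(3.9)(0.41)² = 0.26224 kg m²; centre at d = 0.115 + 0.26 + 0.26 + 0.41 = 1.045 m, so the parallel axis theorem gives I = 0.26224 + (3.9)(1.045)² = 4.5211 kg m².
Total I = 0.007935 + 0.87275 + 4.5211 = 5.4018 kg m².

5.40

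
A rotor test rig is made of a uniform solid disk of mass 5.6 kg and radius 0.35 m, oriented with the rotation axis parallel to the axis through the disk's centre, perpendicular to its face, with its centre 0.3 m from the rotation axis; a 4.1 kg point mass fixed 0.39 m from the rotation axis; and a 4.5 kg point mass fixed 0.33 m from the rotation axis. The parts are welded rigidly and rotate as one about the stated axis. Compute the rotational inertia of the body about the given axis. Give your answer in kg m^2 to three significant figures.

Solid disk: I_cm = (1/2)MR² = (1/2)(5.6)(0.35)² = 0.343 kg m^2; centre at d = 0.3 m, so I = I_cm + Md² gives I = 0.343 + (5.6)(0.3)² = 0.847 kg m^2.
Point mass: I_cm = 0; centre at d = 0.39 m, so I = I_cm + Md² gives I = 0 + (4.1)(0.39)² = 0.62361 kg m^2.
Point mass: I_cm = 0; centre at d = 0.33 m, so I = I_cm + Md² gives I = 0 + (4.5)(0.33)² = 0.49005 kg m^2.
Total I = 0.847 + 0.62361 + 0.49005 = 1.9607 kg m^2.

1.96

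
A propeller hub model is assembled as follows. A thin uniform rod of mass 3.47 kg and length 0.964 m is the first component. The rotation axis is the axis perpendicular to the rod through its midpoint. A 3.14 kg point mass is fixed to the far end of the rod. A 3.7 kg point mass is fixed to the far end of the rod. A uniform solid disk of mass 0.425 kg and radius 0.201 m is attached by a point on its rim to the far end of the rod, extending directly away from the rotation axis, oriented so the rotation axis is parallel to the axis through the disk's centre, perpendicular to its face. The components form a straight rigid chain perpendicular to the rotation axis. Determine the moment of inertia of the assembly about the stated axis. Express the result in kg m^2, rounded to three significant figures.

Thin rod: I_cm = (1/12)ML² = (1/12)(3.47)(0.964)² = 0.26872 kg m^2; axis through the centre, so I = 0.26872 kg m^2.
Point mass: I_cm = 0; centre at d = 0.482 m, so the parallel axis theorem gives I = 0 + (3.14)(0.482)² = 0.7295 kg m^2.
Point mass: I_cm = 0; centre at d = 0.482 m, so the parallel axis theorem gives I = 0 + (3.7)(0.482)² = 0.8596 kg m^2.
Solid disk: I_cm = (1/2)MR² = (1/2)(0.425)(0.201)² = 0.0085852 kg m^2; centre at d = 0.482 + 0.201 = 0.683 m, so the parallel axis theorem gives I = 0.0085852 + (0.425)(0.683)² = 0.20684 kg m^2.
Total I = 0.26872 + 0.7295 + 0.8596 + 0.20684 = 2.0647 kg m^2.

2.06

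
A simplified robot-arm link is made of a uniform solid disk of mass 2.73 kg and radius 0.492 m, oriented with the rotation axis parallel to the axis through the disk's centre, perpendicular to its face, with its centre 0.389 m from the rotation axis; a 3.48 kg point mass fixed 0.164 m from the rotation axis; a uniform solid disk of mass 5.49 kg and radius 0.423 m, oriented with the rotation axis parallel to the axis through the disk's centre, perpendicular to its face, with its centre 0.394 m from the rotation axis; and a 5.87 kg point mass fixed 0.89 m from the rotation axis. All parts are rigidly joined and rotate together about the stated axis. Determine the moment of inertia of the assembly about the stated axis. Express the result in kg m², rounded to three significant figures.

6.83

Solid disk: I_cm = (1/2)MR² = (1/2)(2.73)(0.492)² = 0.33042 kg m²; centre at d = 0.389 m, so the parallel axis theorem gives I = 0.33042 + (2.73)(0.389)² = 0.74352 kg m².
Point mass: I_cm = 0; centre at d = 0.164 m, so the parallel axis theorem gives I = 0 + (3.48)(0.164)² = 0.093598 kg m².
Solid disk: I_cm = (1/2)MR² = (1/2)(5.49)(0.423)² = 0.49116 kg m²; centre at d = 0.394 m, so the parallel axis theorem gives I = 0.49116 + (5.49)(0.394)² = 1.3434 kg m².
Point mass: I_cm = 0; centre at d = 0.89 m, so the parallel axis theorem gives I = 0 + (5.87)(0.89)² = 4.6496 kg m².
Total I = 0.74352 + 0.093598 + 1.3434 + 4.6496 = 6.8302 kg m².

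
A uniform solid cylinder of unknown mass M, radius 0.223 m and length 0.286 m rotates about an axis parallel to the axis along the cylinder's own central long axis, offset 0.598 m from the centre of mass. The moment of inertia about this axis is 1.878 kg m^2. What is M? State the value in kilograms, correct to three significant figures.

I = I_cm + Md² = (1/2)MR² + Md² = M·[0.5·(0.223)² + (0.598)²] = M·0.38247.
So M = 1.878 / 0.38247 = 4.9102 kg.

4.91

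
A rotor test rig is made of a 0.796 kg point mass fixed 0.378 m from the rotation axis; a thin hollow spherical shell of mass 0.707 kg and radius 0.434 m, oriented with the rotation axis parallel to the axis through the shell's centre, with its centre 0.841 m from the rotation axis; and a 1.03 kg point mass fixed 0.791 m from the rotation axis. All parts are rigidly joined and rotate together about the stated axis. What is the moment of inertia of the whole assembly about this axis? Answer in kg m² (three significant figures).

Point mass: I_cm = 0; centre at d = 0.378 m, so I = I_cm + Md² gives I = 0 + (0.796)(0.378)² = 0.11374 kg m².
Spherical shell: I_cm = (2/3)MR² = (2/3)(0.707)(0.434)² = 0.088778 kg m²; centre at d = 0.841 m, so I = I_cm + Md² gives I = 0.088778 + (0.707)(0.841)² = 0.58883 kg m².
Point mass: I_cm = 0; centre at d = 0.791 m, so I = I_cm + Md² gives I = 0 + (1.03)(0.791)² = 0.64445 kg m².
Total I = 0.11374 + 0.58883 + 0.64445 = 1.347 kg m².

1.35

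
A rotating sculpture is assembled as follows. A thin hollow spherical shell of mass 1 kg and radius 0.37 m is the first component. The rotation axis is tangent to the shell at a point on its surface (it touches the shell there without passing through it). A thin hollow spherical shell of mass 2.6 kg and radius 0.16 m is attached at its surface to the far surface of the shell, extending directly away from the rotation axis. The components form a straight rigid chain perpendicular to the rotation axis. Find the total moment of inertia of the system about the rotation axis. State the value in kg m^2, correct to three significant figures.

2.38

Spherical shell: I_cm = (2/3)MR² = (2/3)(1)(0.37)² = 0.091267 kg m^2; centre at d = 0.37 m, so I = I_cm + Md² gives I = 0.091267 + (1)(0.37)² = 0.22817 kg m^2.
Spherical shell: I_cm = (2/3)MR² = (2/3)(2.6)(0.16)² = 0.044373 kg m^2; centre at d = 0.37 + 0.37 + 0.16 = 0.9 m, so I = I_cm + Md² gives I = 0.044373 + (2.6)(0.9)² = 2.1504 kg m^2.
Total I = 0.22817 + 2.1504 = 2.3785 kg m^2.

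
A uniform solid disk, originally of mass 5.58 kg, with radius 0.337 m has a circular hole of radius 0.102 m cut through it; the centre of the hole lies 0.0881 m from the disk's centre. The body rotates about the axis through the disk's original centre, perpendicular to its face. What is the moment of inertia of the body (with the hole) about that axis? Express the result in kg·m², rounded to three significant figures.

Unpierced body about its centre: I₀ = (1/2)MR² = (1/2)(5.58)(0.337)² = 0.31686 kg·m².
The removed disk has mass m = M·(r/R)² = (5.58)(0.102/0.337)² = 0.51118 kg (same uniform areal density).
Its moment of inertia about the rotation axis (parallel-axis theorem): I_hole = (1/2)mr² + md² = (1/2)(0.51118)(0.102)² + (0.51118)(0.0881)² = 0.0066268 kg·m².
Treating the hole as negative mass, I = I₀ − I_hole = 0.31686 − 0.0066268 = 0.31023 kg·m².

0.310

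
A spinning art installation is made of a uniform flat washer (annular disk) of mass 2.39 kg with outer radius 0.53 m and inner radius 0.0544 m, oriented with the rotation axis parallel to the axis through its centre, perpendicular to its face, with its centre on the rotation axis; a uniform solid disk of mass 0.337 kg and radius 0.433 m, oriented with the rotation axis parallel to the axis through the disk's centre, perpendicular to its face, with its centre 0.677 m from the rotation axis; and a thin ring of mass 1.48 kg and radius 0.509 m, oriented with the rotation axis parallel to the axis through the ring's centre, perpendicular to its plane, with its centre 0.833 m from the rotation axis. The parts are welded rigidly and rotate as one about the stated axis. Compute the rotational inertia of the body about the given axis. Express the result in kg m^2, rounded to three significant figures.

Annular disk: I_cm = (1/2)M(R²+r²) = (1/2)(2.39)[(0.53)² + (0.0544)²] = 0.33921 kg m^2; axis through the centre, so I = 0.33921 kg m^2.
Solid disk: I_cm = (1/2)MR² = (1/2)(0.337)(0.433)² = 0.031592 kg m^2; centre at d = 0.677 m, so I = I_cm + Md² gives I = 0.031592 + (0.337)(0.677)² = 0.18605 kg m^2.
Thin ring: I_cm = MR² = (1.48)(0.509)² = 0.38344 kg m^2; centre at d = 0.833 m, so I = I_cm + Md² gives I = 0.38344 + (1.48)(0.833)² = 1.4104 kg m^2.
Total I = 0.33921 + 0.18605 + 1.4104 = 1.9357 kg m^2.

1.94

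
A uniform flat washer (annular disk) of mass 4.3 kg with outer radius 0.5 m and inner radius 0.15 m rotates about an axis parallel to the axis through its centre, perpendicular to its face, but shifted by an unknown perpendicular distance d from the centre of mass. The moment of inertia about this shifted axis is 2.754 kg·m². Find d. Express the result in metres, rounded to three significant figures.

About the centre-of-mass axis, I_cm = (1/2)M(R²+r²) = (1/2)(4.3)[(0.5)² + (0.15)²] = 0.58588 kg·m².
Parallel axis theorem: I = I_cm + Md², so Md² = 2.754 − 0.58588 = 2.1681 kg·m².
d = √(2.1681 / 4.3) = 0.71008 m.

0.710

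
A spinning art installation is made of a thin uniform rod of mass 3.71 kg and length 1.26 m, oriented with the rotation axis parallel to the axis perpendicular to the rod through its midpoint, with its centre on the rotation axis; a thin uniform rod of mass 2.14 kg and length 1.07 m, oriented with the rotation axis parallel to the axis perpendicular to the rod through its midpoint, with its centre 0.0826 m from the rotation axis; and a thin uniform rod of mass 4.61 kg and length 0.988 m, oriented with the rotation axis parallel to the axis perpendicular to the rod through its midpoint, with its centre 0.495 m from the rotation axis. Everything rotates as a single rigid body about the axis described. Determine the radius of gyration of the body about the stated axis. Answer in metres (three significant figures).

0.460

Thin rod: I_cm = (1/12)ML² = (1/12)(3.71)(1.26)² = 0.49083 kg m^2; axis through the centre, so I = 0.49083 kg m^2.
Thin rod: I_cm = (1/12)ML² = (1/12)(2.14)(1.07)² = 0.20417 kg m^2; centre at d = 0.0826 m, so I = I_cm + Md² gives I = 0.20417 + (2.14)(0.0826)² = 0.21877 kg m^2.
Thin rod: I_cm = (1/12)ML² = (1/12)(4.61)(0.988)² = 0.375 kg m^2; centre at d = 0.495 m, so I = I_cm + Md² gives I = 0.375 + (4.61)(0.495)² = 1.5046 kg m^2.
Total I = 2.2142 kg m^2; total mass M = 10.46 kg.
k = √(I/M) = √(2.2142/10.46) = 0.46009 m.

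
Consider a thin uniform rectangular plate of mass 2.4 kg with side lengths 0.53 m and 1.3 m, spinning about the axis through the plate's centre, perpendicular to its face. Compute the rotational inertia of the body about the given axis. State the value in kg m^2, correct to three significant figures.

I_cm = (1/12)M(a²+b²) = (1/12)(2.4)[(0.53)² + (1.3)²] = 0.39418 kg m^2; axis through the centre, so I = 0.39418 kg m^2.

0.394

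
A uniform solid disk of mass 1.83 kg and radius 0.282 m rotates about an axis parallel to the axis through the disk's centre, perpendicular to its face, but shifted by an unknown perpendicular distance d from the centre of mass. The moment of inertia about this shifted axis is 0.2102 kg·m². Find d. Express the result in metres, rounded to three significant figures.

0.274

About the centre-of-mass axis, I_cm = (1/2)MR² = (1/2)(1.83)(0.282)² = 0.072764 kg·m².
Parallel axis theorem: I = I_cm + Md², so Md² = 0.2102 − 0.072764 = 0.13744 kg·m².
d = √(0.13744 / 1.83) = 0.27405 m.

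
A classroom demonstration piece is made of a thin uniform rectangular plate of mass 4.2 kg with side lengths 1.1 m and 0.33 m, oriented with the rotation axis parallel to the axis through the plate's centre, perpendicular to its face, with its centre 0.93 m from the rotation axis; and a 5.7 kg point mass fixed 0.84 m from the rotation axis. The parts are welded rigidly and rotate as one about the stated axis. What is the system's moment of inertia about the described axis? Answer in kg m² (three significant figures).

Rectangular plate: I_cm = (1/12)M(a²+b²) = (1/12)(4.2)[(1.1)² + (0.33)²] = 0.46162 kg m²; centre at d = 0.93 m, so I = I_cm + Md² gives I = 0.46162 + (4.2)(0.93)² = 4.0942 kg m².
Point mass: I_cm = 0; centre at d = 0.84 m, so I = I_cm + Md² gives I = 0 + (5.7)(0.84)² = 4.0219 kg m².
Total I = 4.0942 + 4.0219 = 8.1161 kg m².

8.12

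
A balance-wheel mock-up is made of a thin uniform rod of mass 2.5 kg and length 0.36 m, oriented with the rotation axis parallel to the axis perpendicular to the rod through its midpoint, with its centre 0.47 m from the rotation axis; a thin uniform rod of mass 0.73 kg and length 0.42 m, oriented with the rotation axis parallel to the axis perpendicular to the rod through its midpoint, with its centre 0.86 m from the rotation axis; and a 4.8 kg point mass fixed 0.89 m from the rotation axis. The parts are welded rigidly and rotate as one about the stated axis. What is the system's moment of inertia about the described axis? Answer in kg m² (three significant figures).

Thin rod: I_cm = (1/12)ML² = (1/12)(2.5)(0.36)² = 0.027 kg m²; centre at d = 0.47 m, so I = I_cm + Md² gives I = 0.027 + (2.5)(0.47)² = 0.57925 kg m².
Thin rod: I_cm = (1/12)ML² = (1/12)(0.73)(0.42)² = 0.010731 kg m²; centre at d = 0.86 m, so I = I_cm + Md² gives I = 0.010731 + (0.73)(0.86)² = 0.55064 kg m².
Point mass: I_cm = 0; centre at d = 0.89 m, so I = I_cm + Md² gives I = 0 + (4.8)(0.89)² = 3.8021 kg m².
Total I = 0.57925 + 0.55064 + 3.8021 = 4.932 kg m².

4.93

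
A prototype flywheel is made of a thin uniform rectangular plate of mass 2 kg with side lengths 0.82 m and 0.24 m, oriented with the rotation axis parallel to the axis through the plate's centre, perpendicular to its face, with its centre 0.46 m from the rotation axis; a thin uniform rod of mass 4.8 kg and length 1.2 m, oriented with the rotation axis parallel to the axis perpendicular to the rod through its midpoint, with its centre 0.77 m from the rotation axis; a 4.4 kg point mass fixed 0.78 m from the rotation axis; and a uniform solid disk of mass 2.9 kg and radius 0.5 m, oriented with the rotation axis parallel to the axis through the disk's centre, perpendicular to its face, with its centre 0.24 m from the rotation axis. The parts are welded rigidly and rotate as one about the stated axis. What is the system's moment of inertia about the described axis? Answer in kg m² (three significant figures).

Rectangular plate: I_cm = (1/12)M(a²+b²) = (1/12)(2)[(0.82)² + (0.24)²] = 0.12167 kg m²; centre at d = 0.46 m, so the parallel axis theorem gives I = 0.12167 + (2)(0.46)² = 0.54487 kg m².
Thin rod: I_cm = (1/12)ML² = (1/12)(4.8)(1.2)² = 0.576 kg m²; centre at d = 0.77 m, so the parallel axis theorem gives I = 0.576 + (4.8)(0.77)² = 3.4219 kg m².
Point mass: I_cm = 0; centre at d = 0.78 m, so the parallel axis theorem gives I = 0 + (4.4)(0.78)² = 2.677 kg m².
Solid disk: I_cm = (1/2)MR² = (1/2)(2.9)(0.5)² = 0.3625 kg m²; centre at d = 0.24 m, so the parallel axis theorem gives I = 0.3625 + (2.9)(0.24)² = 0.52954 kg m².
Total I = 0.54487 + 3.4219 + 2.677 + 0.52954 = 7.1733 kg m².

7.17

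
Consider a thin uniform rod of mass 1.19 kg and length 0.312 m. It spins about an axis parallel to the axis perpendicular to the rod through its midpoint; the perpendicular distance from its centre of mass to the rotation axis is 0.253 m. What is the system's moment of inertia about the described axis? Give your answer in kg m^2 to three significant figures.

0.0858

I_cm = (1/12)ML² = (1/12)(1.19)(0.312)² = 0.0096533 kg m^2; centre at d = 0.253 m, so the parallel axis theorem gives I = 0.0096533 + (1.19)(0.253)² = 0.085824 kg m^2.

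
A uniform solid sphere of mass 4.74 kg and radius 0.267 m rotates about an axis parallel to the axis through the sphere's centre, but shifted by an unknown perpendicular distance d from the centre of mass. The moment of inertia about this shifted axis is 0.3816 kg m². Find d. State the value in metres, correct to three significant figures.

About the centre-of-mass axis, I_cm = (2/5)MR² = (2/5)(4.74)(0.267)² = 0.13516 kg m².
Parallel axis theorem: I = I_cm + Md², so Md² = 0.3816 − 0.13516 = 0.24644 kg m².
d = √(0.24644 / 4.74) = 0.22801 m.

0.228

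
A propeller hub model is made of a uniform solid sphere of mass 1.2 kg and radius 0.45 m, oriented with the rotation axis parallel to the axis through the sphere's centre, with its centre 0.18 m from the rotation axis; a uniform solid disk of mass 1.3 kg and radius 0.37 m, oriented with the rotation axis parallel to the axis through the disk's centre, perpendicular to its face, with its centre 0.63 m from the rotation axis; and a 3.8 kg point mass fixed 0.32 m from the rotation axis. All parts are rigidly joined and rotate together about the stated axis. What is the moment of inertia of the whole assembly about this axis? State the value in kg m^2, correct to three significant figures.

1.13

Solid sphere: I_cm = (2/5)MR² = (2/5)(1.2)(0.45)² = 0.0972 kg m^2; centre at d = 0.18 m, so the parallel axis theorem gives I = 0.0972 + (1.2)(0.18)² = 0.13608 kg m^2.
Solid disk: I_cm = (1/2)MR² = (1/2)(1.3)(0.37)² = 0.088985 kg m^2; centre at d = 0.63 m, so the parallel axis theorem gives I = 0.088985 + (1.3)(0.63)² = 0.60496 kg m^2.
Point mass: I_cm = 0; centre at d = 0.32 m, so the parallel axis theorem gives I = 0 + (3.8)(0.32)² = 0.38912 kg m^2.
Total I = 0.13608 + 0.60496 + 0.38912 = 1.1302 kg m^2.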